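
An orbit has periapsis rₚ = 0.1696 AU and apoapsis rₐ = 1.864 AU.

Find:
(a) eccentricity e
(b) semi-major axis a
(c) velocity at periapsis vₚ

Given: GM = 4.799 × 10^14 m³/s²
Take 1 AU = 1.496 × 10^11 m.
rₚ = 0.1696 AU = 2.53722 × 10^10 m
rₐ = 1.864 AU = 2.78854 × 10^11 m
GM = 4.799 × 10^14 m³/s²
a = (rₚ + rₐ)/2 = 1.52113 × 10^11 m
e = (rₐ − rₚ)/(rₐ + rₚ) = (2.53482 × 10^11) / (3.04227 × 10^11) = 0.833202
(a) e = 0.833202 ≈ 0.8332
(b) a = 1.52113 × 10^11 m ≈ 1.017 AU
(c) vₚ² = GM (2/rₚ − 1/a) = 4.799 × 10^14 × (7.88266 × 10^-11 − 6.57405 × 10^-12) = 34674 m²/s²;  vₚ = 186.21 m/s ≈ 186.2 m/s

Final answer:
(a) eccentricity e = 0.8332
(b) semi-major axis a = 1.017 AU
(c) velocity at periapsis vₚ = 186.2 m/s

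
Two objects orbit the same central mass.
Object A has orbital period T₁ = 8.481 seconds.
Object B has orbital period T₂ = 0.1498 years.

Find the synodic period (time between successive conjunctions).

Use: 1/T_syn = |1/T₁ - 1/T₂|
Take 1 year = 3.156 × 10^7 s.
T₁ = 8.481 seconds
T₂ = 0.1498 years = 4.72769 × 10^6 s
1/T₁ = 0.117911 s⁻¹
1/T₂ = 2.1152 × 10^-7 s⁻¹
|1/T₁ − 1/T₂| = 0.11791 s⁻¹
T_syn = 1 / |1/T₁ − 1/T₂| = 8.48102 s ≈ 8.481 seconds

Final answer: T_syn = 8.481 seconds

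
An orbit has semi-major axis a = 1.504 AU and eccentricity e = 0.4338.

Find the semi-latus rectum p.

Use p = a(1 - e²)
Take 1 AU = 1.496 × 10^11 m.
a = 1.504 AU = 2.24998 × 10^11 m
e = 0.4338,  e² = 0.188182,  1 − e² = 0.811818
p = a(1 − e²) = 2.24998 × 10^11 m × 0.811818 = 1.82658 × 10^11 m ≈ 1.221 AU

Final answer: p = 1.221 AU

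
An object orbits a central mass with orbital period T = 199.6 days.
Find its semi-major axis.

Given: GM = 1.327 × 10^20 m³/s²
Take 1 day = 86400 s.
T = 199.6 days = 1.72454 × 10^7 s
GM = 1.327 × 10^20 m³/s²
Kepler's third law: a³ = GM T² / (4π²)
T² = 2.97405 × 10^14 s²
a³ = (1.327 × 10^20) × (2.97405 × 10^14) / (4π²) = 9.99677 × 10^32 m³
a = (a³)^(1/3) = 9.99892 × 10^10 m ≈ 99.99 Gm

Final answer: 99.99 Gm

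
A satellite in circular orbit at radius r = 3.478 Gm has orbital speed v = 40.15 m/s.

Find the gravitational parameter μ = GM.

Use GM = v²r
r = 3.478 Gm = 3.478 × 10^9 m
v = 40.15 m/s
v² = 1612.02 m²/s²
GM = v²r = 1612.02 × 3.478 × 10^9 = 5.60661 × 10^12 m³/s²
GM ≈ 5.607 × 10^12 m³/s²

Final answer: GM = 5.607 × 10^12 m³/s²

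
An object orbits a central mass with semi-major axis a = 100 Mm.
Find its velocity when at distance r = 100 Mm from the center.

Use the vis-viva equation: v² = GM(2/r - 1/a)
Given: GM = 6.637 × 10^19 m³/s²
a = 100 Mm = 1 × 10^8 m
r = 100 Mm = 1 × 10^8 m
GM = 6.637 × 10^19 m³/s²
2/r − 1/a = 2 × 10^-8 − 1 × 10^-8 = 1 × 10^-8 m⁻¹
v² = GM (2/r − 1/a) = 6.637 × 10^11 m²/s²
v = 814678 m/s ≈ 814.7 km/s

Final answer: 814.7 km/s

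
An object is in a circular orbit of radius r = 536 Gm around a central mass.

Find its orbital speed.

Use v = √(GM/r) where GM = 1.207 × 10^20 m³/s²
r = 536 Gm = 5.36 × 10^11 m
GM = 1.207 × 10^20 m³/s²
GM/r = (1.207 × 10^20) / (5.36 × 10^11) = 2.25187 × 10^8 m²/s²
v = √(GM/r) = 15006.2 m/s ≈ 15.01 km/s

Final answer: 15.01 km/s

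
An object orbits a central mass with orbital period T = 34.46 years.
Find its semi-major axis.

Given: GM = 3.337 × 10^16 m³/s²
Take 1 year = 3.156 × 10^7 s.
T = 34.46 years = 1.08756 × 10^9 s
GM = 3.337 × 10^16 m³/s²
Kepler's third law: a³ = GM T² / (4π²)
T² = 1.18278 × 10^18 s²
a³ = (3.337 × 10^16) × (1.18278 × 10^18) / (4π²) = 9.99772 × 10^32 m³
a = (a³)^(1/3) = 9.99924 × 10^10 m ≈ 99.99 Gm

Final answer: 99.99 Gm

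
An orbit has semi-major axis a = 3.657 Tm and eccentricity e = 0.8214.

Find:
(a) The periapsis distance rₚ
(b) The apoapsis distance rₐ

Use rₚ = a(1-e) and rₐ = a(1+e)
a = 3.657 Tm = 3.657 × 10^12 m
e = 0.8214:  1 − e = 0.1786,  1 + e = 1.8214
(a) rₚ = a(1 − e) = 3.657 × 10^12 m × 0.1786 = 6.5314 × 10^11 m ≈ 653.1 Gm
(b) rₐ = a(1 + e) = 3.657 × 10^12 m × 1.8214 = 6.66086 × 10^12 m ≈ 6.661 Tm

Final answer:
(a) rₚ = 653.1 Gm
(b) rₐ = 6.661 Tm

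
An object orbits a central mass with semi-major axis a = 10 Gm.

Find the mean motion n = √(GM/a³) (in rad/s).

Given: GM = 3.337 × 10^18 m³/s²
a = 10 Gm = 1 × 10^10 m
GM = 3.337 × 10^18 m³/s²
a³ = 1 × 10^30 m³
GM/a³ = (3.337 × 10^18) / (1 × 10^30) = 3.337 × 10^-12 s⁻²
n = √(GM/a³) = 1.82675 × 10^-6 rad/s ≈ 1.827 × 10^-6 rad/s

Final answer: n = 1.827 × 10^-6 rad/s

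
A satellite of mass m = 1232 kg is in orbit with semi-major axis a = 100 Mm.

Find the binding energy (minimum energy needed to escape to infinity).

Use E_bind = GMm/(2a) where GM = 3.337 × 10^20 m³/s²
a = 100 Mm = 1 × 10^8 m
GM = 3.337 × 10^20 m³/s²
m = 1232 kg
GMm = 3.337 × 10^20 × 1232 = 4.11118 × 10^23 m³·kg/s²
2a = 2 × 10^8 m
E_bind = GMm/(2a) = 2.05559 × 10^15 J ≈ 2.056 PJ

Final answer: 2.056 PJ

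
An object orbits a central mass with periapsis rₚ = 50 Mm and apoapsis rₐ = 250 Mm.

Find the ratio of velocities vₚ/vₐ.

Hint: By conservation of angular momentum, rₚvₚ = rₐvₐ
rₚ = 50 Mm = 5 × 10^7 m
rₐ = 250 Mm = 2.5 × 10^8 m
rₚvₚ = rₐvₐ  ⇒  vₚ/vₐ = rₐ/rₚ
vₚ/vₐ = (2.5 × 10^8) / (5 × 10^7) = 5

Final answer: vₚ/vₐ = 5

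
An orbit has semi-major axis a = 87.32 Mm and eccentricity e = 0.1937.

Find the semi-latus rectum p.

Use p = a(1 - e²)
a = 87.32 Mm = 8.732 × 10^7 m
e = 0.1937,  e² = 0.0375197,  1 − e² = 0.96248
p = a(1 − e²) = 8.732 × 10^7 m × 0.96248 = 8.40438 × 10^7 m ≈ 84.04 Mm

Final answer: p = 84.04 Mm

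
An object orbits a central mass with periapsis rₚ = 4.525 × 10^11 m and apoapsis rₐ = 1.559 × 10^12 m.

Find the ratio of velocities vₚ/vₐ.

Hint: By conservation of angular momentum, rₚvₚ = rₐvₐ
rₚ = 4.525 × 10^11 m
rₐ = 1.559 × 10^12 m
rₚvₚ = rₐvₐ  ⇒  vₚ/vₐ = rₐ/rₚ
vₚ/vₐ = (1.559 × 10^12) / (4.525 × 10^11) = 3.4453

Final answer: vₚ/vₐ = 3.445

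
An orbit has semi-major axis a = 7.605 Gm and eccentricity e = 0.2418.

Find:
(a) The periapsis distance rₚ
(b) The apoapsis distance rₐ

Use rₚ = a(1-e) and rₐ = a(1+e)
a = 7.605 Gm = 7.605 × 10^9 m
e = 0.2418:  1 − e = 0.7582,  1 + e = 1.2418
(a) rₚ = a(1 − e) = 7.605 × 10^9 m × 0.7582 = 5.76611 × 10^9 m ≈ 5.766 Gm
(b) rₐ = a(1 + e) = 7.605 × 10^9 m × 1.2418 = 9.44389 × 10^9 m ≈ 9.444 Gm

Final answer:
(a) rₚ = 5.766 Gm
(b) rₐ = 9.444 Gm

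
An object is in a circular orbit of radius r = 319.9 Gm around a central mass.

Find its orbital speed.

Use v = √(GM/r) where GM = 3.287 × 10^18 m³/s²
r = 319.9 Gm = 3.199 × 10^11 m
GM = 3.287 × 10^18 m³/s²
GM/r = (3.287 × 10^18) / (3.199 × 10^11) = 1.02751 × 10^7 m²/s²
v = √(GM/r) = 3205.48 m/s ≈ 3.205 km/s

Final answer: 3.205 km/s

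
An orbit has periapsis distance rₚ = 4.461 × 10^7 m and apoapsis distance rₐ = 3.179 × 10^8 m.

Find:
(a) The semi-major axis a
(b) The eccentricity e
rₚ = 4.461 × 10^7 m
rₐ = 3.179 × 10^8 m
(a) a = (rₚ + rₐ)/2 = 1.81255 × 10^8 m ≈ 1.813 × 10^8 m
(b) e = (rₐ − rₚ)/(rₐ + rₚ) = (2.7329 × 10^8) / (3.6251 × 10^8) = 0.753883

Final answer:
(a) a = 1.813 × 10^8 m
(b) e = 0.7539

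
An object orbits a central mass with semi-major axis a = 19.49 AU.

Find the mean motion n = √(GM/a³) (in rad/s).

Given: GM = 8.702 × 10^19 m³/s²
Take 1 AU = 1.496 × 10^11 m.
a = 19.49 AU = 2.9157 × 10^12 m
GM = 8.702 × 10^19 m³/s²
a³ = 2.47874 × 10^37 m³
GM/a³ = (8.702 × 10^19) / (2.47874 × 10^37) = 3.51066 × 10^-18 s⁻²
n = √(GM/a³) = 1.87368 × 10^-9 rad/s ≈ 1.874 × 10^-9 rad/s

Final answer: n = 1.874 × 10^-9 rad/s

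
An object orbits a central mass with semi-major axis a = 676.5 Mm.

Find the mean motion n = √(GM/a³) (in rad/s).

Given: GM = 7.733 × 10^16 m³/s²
a = 676.5 Mm = 6.765 × 10^8 m
GM = 7.733 × 10^16 m³/s²
a³ = 3.09602 × 10^26 m³
GM/a³ = (7.733 × 10^16) / (3.09602 × 10^26) = 2.49772 × 10^-10 s⁻²
n = √(GM/a³) = 1.58042 × 10^-5 rad/s ≈ 1.58 × 10^-5 rad/s

Final answer: n = 1.58 × 10^-5 rad/s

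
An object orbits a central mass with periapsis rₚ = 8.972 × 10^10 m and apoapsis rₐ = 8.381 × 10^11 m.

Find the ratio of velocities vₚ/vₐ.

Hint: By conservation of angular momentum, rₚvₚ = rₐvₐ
rₚ = 8.972 × 10^10 m
rₐ = 8.381 × 10^11 m
rₚvₚ = rₐvₐ  ⇒  vₚ/vₐ = rₐ/rₚ
vₚ/vₐ = (8.381 × 10^11) / (8.972 × 10^10) = 9.34128

Final answer: vₚ/vₐ = 9.341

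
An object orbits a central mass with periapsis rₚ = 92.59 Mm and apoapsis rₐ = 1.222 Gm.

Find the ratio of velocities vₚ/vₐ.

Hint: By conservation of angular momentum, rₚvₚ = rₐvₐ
rₚ = 92.59 Mm = 9.259 × 10^7 m
rₐ = 1.222 Gm = 1.222 × 10^9 m
rₚvₚ = rₐvₐ  ⇒  vₚ/vₐ = rₐ/rₚ
vₚ/vₐ = (1.222 × 10^9) / (9.259 × 10^7) = 13.198

Final answer: vₚ/vₐ = 13.2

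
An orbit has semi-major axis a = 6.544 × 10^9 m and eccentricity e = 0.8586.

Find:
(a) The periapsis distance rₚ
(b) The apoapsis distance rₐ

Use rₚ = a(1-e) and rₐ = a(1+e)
a = 6.544 × 10^9 m
e = 0.8586:  1 − e = 0.1414,  1 + e = 1.8586
(a) rₚ = a(1 − e) = 6.544 × 10^9 m × 0.1414 = 9.25322 × 10^8 m ≈ 9.253 × 10^8 m
(b) rₐ = a(1 + e) = 6.544 × 10^9 m × 1.8586 = 1.21627 × 10^10 m ≈ 1.216 × 10^10 m

Final answer:
(a) rₚ = 9.253 × 10^8 m
(b) rₐ = 1.216 × 10^10 m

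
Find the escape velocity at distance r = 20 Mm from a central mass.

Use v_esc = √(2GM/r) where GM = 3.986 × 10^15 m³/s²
r = 20 Mm = 2 × 10^7 m
GM = 3.986 × 10^15 m³/s²
2GM/r = 2 × (3.986 × 10^15) / (2 × 10^7) = 3.986 × 10^8 m²/s²
v_esc = √(2GM/r) = 19965 m/s ≈ 19.96 km/s

Final answer: 19.96 km/s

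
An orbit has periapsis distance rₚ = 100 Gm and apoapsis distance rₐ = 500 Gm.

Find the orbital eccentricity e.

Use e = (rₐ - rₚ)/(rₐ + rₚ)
rₚ = 100 Gm = 1 × 10^11 m
rₐ = 500 Gm = 5 × 10^11 m
rₐ − rₚ = 4 × 10^11 m
rₐ + rₚ = 6 × 10^11 m
e = (rₐ − rₚ)/(rₐ + rₚ) = 0.666667

Final answer: e = 0.6667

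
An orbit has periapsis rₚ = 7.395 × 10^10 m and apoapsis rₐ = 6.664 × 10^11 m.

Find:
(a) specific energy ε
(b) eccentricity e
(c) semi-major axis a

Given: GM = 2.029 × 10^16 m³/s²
rₚ = 7.395 × 10^10 m
rₐ = 6.664 × 10^11 m
GM = 2.029 × 10^16 m³/s²
a = (rₚ + rₐ)/2 = 3.70175 × 10^11 m
e = (rₐ − rₚ)/(rₐ + rₚ) = (5.9245 × 10^11) / (7.4035 × 10^11) = 0.80023
(a) 2a = 7.4035 × 10^11 m;  ε = −GM/(2a) = -27406 J/kg ≈ -27.41 kJ/kg
(b) e = 0.80023 ≈ 0.8002
(c) a = 3.70175 × 10^11 m ≈ 3.702 × 10^11 m

Final answer:
(a) specific energy ε = -27.41 kJ/kg
(b) eccentricity e = 0.8002
(c) semi-major axis a = 3.702 × 10^11 m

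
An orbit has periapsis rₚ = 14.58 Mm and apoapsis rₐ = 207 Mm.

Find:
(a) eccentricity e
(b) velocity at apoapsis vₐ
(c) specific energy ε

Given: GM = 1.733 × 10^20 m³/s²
rₚ = 14.58 Mm = 1.458 × 10^7 m
rₐ = 207 Mm = 2.07 × 10^8 m
GM = 1.733 × 10^20 m³/s²
a = (rₚ + rₐ)/2 = 1.1079 × 10^8 m
e = (rₐ − rₚ)/(rₐ + rₚ) = (1.9242 × 10^8) / (2.2158 × 10^8) = 0.8684
(a) e = 0.8684 ≈ 0.8684
(b) vₐ² = GM (2/rₐ − 1/a) = 1.733 × 10^20 × (9.66184 × 10^-9 − 9.02609 × 10^-9) = 1.10176 × 10^11 m²/s²;  vₐ = 331927 m/s ≈ 331.9 km/s
(c) 2a = 2.2158 × 10^8 m;  ε = −GM/(2a) = -7.8211 × 10^11 J/kg ≈ -782.1 GJ/kg

Final answer:
(a) eccentricity e = 0.8684
(b) velocity at apoapsis vₐ = 331.9 km/s
(c) specific energy ε = -782.1 GJ/kg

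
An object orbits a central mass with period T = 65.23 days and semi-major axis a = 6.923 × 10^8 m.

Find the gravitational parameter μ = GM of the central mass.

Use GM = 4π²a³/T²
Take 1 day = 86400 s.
T = 65.23 days = 5.63587 × 10^6 s
a = 6.923 × 10^8 m
a³ = 3.31805 × 10^26 m³
T² = 3.17631 × 10^13 s²
GM = 4π² × (3.31805 × 10^26) / (3.17631 × 10^13) = 4.12402 × 10^14 m³/s²
GM ≈ 4.124 × 10^14 m³/s²

Final answer: GM = 4.124 × 10^14 m³/s²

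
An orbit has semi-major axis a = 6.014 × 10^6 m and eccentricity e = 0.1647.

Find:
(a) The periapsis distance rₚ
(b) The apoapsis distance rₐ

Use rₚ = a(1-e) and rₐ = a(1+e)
a = 6.014 × 10^6 m
e = 0.1647:  1 − e = 0.8353,  1 + e = 1.1647
(a) rₚ = a(1 − e) = 6.014 × 10^6 m × 0.8353 = 5.02349 × 10^6 m ≈ 5.023 × 10^6 m
(b) rₐ = a(1 + e) = 6.014 × 10^6 m × 1.1647 = 7.00451 × 10^6 m ≈ 7.005 × 10^6 m

Final answer:
(a) rₚ = 5.023 × 10^6 m
(b) rₐ = 7.005 × 10^6 m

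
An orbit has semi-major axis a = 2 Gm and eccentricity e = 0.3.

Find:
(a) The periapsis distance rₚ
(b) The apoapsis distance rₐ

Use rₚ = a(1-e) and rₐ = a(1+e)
a = 2 Gm = 2 × 10^9 m
e = 0.3:  1 − e = 0.7,  1 + e = 1.3
(a) rₚ = a(1 − e) = 2 × 10^9 m × 0.7 = 1.4 × 10^9 m ≈ 1.4 Gm
(b) rₐ = a(1 + e) = 2 × 10^9 m × 1.3 = 2.6 × 10^9 m ≈ 2.6 Gm

Final answer:
(a) rₚ = 1.4 Gm
(b) rₐ = 2.6 Gm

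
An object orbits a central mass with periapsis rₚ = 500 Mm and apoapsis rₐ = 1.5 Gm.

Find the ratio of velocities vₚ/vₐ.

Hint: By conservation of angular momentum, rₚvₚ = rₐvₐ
rₚ = 500 Mm = 5 × 10^8 m
rₐ = 1.5 Gm = 1.5 × 10^9 m
rₚvₚ = rₐvₐ  ⇒  vₚ/vₐ = rₐ/rₚ
vₚ/vₐ = (1.5 × 10^9) / (5 × 10^8) = 3

Final answer: vₚ/vₐ = 3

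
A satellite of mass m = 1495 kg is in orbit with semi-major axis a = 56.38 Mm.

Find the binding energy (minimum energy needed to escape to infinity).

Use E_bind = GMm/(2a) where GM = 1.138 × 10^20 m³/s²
a = 56.38 Mm = 5.638 × 10^7 m
GM = 1.138 × 10^20 m³/s²
m = 1495 kg
GMm = 1.138 × 10^20 × 1495 = 1.70131 × 10^23 m³·kg/s²
2a = 1.1276 × 10^8 m
E_bind = GMm/(2a) = 1.50879 × 10^15 J ≈ 1.509 PJ

Final answer: 1.509 PJ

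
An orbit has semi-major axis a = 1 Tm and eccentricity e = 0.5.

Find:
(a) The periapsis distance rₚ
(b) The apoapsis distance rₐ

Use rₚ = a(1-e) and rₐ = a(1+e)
a = 1 Tm = 1 × 10^12 m
e = 0.5:  1 − e = 0.5,  1 + e = 1.5
(a) rₚ = a(1 − e) = 1 × 10^12 m × 0.5 = 5 × 10^11 m ≈ 500 Gm
(b) rₐ = a(1 + e) = 1 × 10^12 m × 1.5 = 1.5 × 10^12 m ≈ 1.5 Tm

Final answer:
(a) rₚ = 500 Gm
(b) rₐ = 1.5 Tm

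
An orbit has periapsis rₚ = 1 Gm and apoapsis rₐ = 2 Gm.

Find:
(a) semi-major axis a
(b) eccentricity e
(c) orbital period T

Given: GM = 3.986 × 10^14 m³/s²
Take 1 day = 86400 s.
rₚ = 1 Gm = 1 × 10^9 m
rₐ = 2 Gm = 2 × 10^9 m
GM = 3.986 × 10^14 m³/s²
a = (rₚ + rₐ)/2 = 1.5 × 10^9 m
e = (rₐ − rₚ)/(rₐ + rₚ) = (1 × 10^9) / (3 × 10^9) = 0.333333
(a) a = 1.5 × 10^9 m ≈ 1.5 Gm
(b) e = 0.333333 ≈ 0.3333
(c) a³ = 3.375 × 10^27 m³;  T = 2π √(a³/GM) = 2π × 2.90983 × 10^6 s = 1.8283 × 10^7 s ≈ 211.6 days

Final answer:
(a) semi-major axis a = 1.5 Gm
(b) eccentricity e = 0.3333
(c) orbital period T = 211.6 days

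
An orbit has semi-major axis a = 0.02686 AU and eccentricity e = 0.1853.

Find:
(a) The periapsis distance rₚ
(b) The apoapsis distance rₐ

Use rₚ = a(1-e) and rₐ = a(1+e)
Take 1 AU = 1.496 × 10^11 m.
a = 0.02686 AU = 4.01826 × 10^9 m
e = 0.1853:  1 − e = 0.8147,  1 + e = 1.1853
(a) rₚ = a(1 − e) = 4.01826 × 10^9 m × 0.8147 = 3.27367 × 10^9 m ≈ 0.02188 AU
(b) rₐ = a(1 + e) = 4.01826 × 10^9 m × 1.1853 = 4.76284 × 10^9 m ≈ 0.03184 AU

Final answer:
(a) rₚ = 0.02188 AU
(b) rₐ = 0.03184 AU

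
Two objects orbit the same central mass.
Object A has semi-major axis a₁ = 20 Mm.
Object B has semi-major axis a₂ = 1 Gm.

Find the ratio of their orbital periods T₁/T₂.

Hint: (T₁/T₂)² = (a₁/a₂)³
a₁ = 20 Mm = 2 × 10^7 m
a₂ = 1 Gm = 1 × 10^9 m
a₁/a₂ = 0.02
T₁/T₂ = (a₁/a₂)^(3/2) = (0.02)^1.5 = 0.00282843

Final answer: T₁/T₂ = 0.002828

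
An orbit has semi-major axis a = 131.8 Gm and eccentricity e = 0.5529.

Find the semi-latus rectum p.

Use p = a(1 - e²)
a = 131.8 Gm = 1.318 × 10^11 m
e = 0.5529,  e² = 0.305698,  1 − e² = 0.694302
p = a(1 − e²) = 1.318 × 10^11 m × 0.694302 = 9.15089 × 10^10 m ≈ 91.51 Gm

Final answer: p = 91.51 Gm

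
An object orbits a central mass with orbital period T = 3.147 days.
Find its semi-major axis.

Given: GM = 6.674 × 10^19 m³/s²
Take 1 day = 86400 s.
T = 3.147 days = 271901 s
GM = 6.674 × 10^19 m³/s²
Kepler's third law: a³ = GM T² / (4π²)
T² = 7.393 × 10^10 s²
a³ = (6.674 × 10^19) × (7.393 × 10^10) / (4π²) = 1.24982 × 10^29 m³
a = (a³)^(1/3) = 4.99976 × 10^9 m ≈ 5 Gm

Final answer: 5 Gm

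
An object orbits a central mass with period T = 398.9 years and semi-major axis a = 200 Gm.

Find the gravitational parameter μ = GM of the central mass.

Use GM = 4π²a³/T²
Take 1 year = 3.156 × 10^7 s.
T = 398.9 years = 1.25893 × 10^10 s
a = 200 Gm = 2 × 10^11 m
a³ = 8 × 10^33 m³
T² = 1.5849 × 10^20 s²
GM = 4π² × (8 × 10^33) / (1.5849 × 10^20) = 1.99273 × 10^15 m³/s²
GM ≈ 1.993 × 10^15 m³/s²

Final answer: GM = 1.993 × 10^15 m³/s²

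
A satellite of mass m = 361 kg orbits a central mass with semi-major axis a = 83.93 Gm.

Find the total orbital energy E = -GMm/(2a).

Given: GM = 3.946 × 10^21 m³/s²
a = 83.93 Gm = 8.393 × 10^10 m
GM = 3.946 × 10^21 m³/s²
2a = 1.6786 × 10^11 m
GMm = 3.946 × 10^21 × 361 = 1.42451 × 10^24 m³·kg/s²
E = −GMm/(2a) = -8.48627 × 10^12 J ≈ -8.486 TJ

Final answer: -8.486 TJ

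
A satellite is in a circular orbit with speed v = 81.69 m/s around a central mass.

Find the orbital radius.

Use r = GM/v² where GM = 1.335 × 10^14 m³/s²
v = 81.69 m/s
GM = 1.335 × 10^14 m³/s²
v² = 6673.26 m²/s²
r = GM/v² = (1.335 × 10^14) / 6673.26 = 2.00052 × 10^10 m ≈ 20.01 Gm

Final answer: 20.01 Gm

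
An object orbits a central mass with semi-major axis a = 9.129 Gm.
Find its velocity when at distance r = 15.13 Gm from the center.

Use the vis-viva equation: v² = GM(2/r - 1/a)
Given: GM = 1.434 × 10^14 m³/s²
a = 9.129 Gm = 9.129 × 10^9 m
r = 15.13 Gm = 1.513 × 10^10 m
GM = 1.434 × 10^14 m³/s²
2/r − 1/a = 1.32188 × 10^-10 − 1.09541 × 10^-10 = 2.26467 × 10^-11 m⁻¹
v² = GM (2/r − 1/a) = 3247.53 m²/s²
v = 56.9871 m/s ≈ 56.99 m/s

Final answer: 56.99 m/s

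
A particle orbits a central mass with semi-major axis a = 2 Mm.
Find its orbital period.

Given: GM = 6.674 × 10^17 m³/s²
a = 2 Mm = 2 × 10^6 m
GM = 6.674 × 10^17 m³/s²
a³ = 8 × 10^18 m³
T = 2π √(a³/GM) = 2π √((8 × 10^18) / (6.674 × 10^17)) = 2π × 3.4622 s
T = 21.7536 s ≈ 21.75 seconds

Final answer: 21.75 seconds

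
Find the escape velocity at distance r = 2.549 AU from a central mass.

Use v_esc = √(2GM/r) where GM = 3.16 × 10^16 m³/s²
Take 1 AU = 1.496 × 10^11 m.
r = 2.549 AU = 3.8133 × 10^11 m
GM = 3.16 × 10^16 m³/s²
2GM/r = 2 × (3.16 × 10^16) / (3.8133 × 10^11) = 165736 m²/s²
v_esc = √(2GM/r) = 407.106 m/s ≈ 407.1 m/s

Final answer: 407.1 m/s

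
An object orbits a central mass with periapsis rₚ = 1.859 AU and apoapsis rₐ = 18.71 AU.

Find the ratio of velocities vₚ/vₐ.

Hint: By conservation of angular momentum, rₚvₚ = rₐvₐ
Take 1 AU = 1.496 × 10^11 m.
rₚ = 1.859 AU = 2.78106 × 10^11 m
rₐ = 18.71 AU = 2.79902 × 10^12 m
rₚvₚ = rₐvₐ  ⇒  vₚ/vₐ = rₐ/rₚ
vₚ/vₐ = (2.79902 × 10^12) / (2.78106 × 10^11) = 10.0646

Final answer: vₚ/vₐ = 10.06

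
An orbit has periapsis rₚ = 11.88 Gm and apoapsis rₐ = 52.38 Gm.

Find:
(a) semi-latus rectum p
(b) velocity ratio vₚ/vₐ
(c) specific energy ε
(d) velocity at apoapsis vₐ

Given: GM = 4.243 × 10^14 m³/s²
rₚ = 11.88 Gm = 1.188 × 10^10 m
rₐ = 52.38 Gm = 5.238 × 10^10 m
GM = 4.243 × 10^14 m³/s²
a = (rₚ + rₐ)/2 = 3.213 × 10^10 m
e = (rₐ − rₚ)/(rₐ + rₚ) = (4.05 × 10^10) / (6.426 × 10^10) = 0.630252
(a) 1 − e² = 0.602782;  p = a(1 − e²) = 3.213 × 10^10 × 0.602782 = 1.93674 × 10^10 m ≈ 19.37 Gm
(b) vₚ/vₐ = rₐ/rₚ (angular momentum) = (5.238 × 10^10) / (1.188 × 10^10) = 4.40909 ≈ 4.409
(c) 2a = 6.426 × 10^10 m;  ε = −GM/(2a) = -6602.86 J/kg ≈ -6.603 kJ/kg
(d) vₐ² = GM (2/rₐ − 1/a) = 4.243 × 10^14 × (3.81825 × 10^-11 − 3.11236 × 10^-11) = 2995.11 m²/s²;  vₐ = 54.7276 m/s ≈ 54.73 m/s

Final answer:
(a) semi-latus rectum p = 19.37 Gm
(b) velocity ratio vₚ/vₐ = 4.409
(c) specific energy ε = -6.603 kJ/kg
(d) velocity at apoapsis vₐ = 54.73 m/s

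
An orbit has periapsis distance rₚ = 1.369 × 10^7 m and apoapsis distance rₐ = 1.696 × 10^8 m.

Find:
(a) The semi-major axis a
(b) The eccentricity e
rₚ = 1.369 × 10^7 m
rₐ = 1.696 × 10^8 m
(a) a = (rₚ + rₐ)/2 = 9.1645 × 10^7 m ≈ 9.165 × 10^7 m
(b) e = (rₐ − rₚ)/(rₐ + rₚ) = (1.5591 × 10^8) / (1.8329 × 10^8) = 0.850619

Final answer:
(a) a = 9.165 × 10^7 m
(b) e = 0.8506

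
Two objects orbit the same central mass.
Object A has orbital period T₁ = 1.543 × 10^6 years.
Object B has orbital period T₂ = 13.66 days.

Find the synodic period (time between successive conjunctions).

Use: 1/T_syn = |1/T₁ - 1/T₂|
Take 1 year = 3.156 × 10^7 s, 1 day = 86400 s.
T₁ = 1.543 × 10^6 years = 4.86971 × 10^13 s
T₂ = 13.66 days = 1.18022 × 10^6 s
1/T₁ = 2.05351 × 10^-14 s⁻¹
1/T₂ = 8.47297 × 10^-7 s⁻¹
|1/T₁ − 1/T₂| = 8.47297 × 10^-7 s⁻¹
T_syn = 1 / |1/T₁ − 1/T₂| = 1.18022 × 10^6 s ≈ 13.66 days

Final answer: T_syn = 13.66 days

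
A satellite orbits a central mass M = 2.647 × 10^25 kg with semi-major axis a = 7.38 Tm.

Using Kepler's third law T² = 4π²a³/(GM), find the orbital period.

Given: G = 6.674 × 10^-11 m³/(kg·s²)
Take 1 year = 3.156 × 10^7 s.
M = 2.647 × 10^25 kg
GM = G × M = 6.674 × 10^-11 × 2.647 × 10^25 = 1.76661 × 10^15 m³/s²
a = 7.38 Tm = 7.38 × 10^12 m
a³ = 4.01947 × 10^38 m³
T = 2π √(a³/GM) = 2π √((4.01947 × 10^38) / (1.76661 × 10^15)) = 2π × 4.76996 × 10^11 s
T = 2.99705 × 10^12 s ≈ 9.496 × 10^4 years

Final answer: 9.496 × 10^4 years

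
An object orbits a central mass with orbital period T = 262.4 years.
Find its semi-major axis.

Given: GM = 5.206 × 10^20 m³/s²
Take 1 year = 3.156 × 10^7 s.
T = 262.4 years = 8.28134 × 10^9 s
GM = 5.206 × 10^20 m³/s²
Kepler's third law: a³ = GM T² / (4π²)
T² = 6.85807 × 10^19 s²
a³ = (5.206 × 10^20) × (6.85807 × 10^19) / (4π²) = 9.0437 × 10^38 m³
a = (a³)^(1/3) = 9.67049 × 10^12 m ≈ 9.67 × 10^12 m

Final answer: 9.67 × 10^12 m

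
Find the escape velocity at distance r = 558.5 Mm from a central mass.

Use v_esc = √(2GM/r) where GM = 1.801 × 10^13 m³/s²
r = 558.5 Mm = 5.585 × 10^8 m
GM = 1.801 × 10^13 m³/s²
2GM/r = 2 × (1.801 × 10^13) / (5.585 × 10^8) = 64494.2 m²/s²
v_esc = √(2GM/r) = 253.957 m/s ≈ 254 m/s

Final answer: 254 m/s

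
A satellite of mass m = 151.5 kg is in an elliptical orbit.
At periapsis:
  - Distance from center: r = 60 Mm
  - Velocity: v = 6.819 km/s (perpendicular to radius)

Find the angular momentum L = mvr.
r = 60 Mm = 6 × 10^7 m
v = 6.819 km/s = 6819 m/s
vr = 6819 × 6 × 10^7 = 4.0914 × 10^11 m²/s
L = m × vr = 151.5 × 4.0914 × 10^11 = 6.19847 × 10^13 kg·m²/s ≈ 6.198 × 10^13 kg·m²/s

Final answer: L = 6.198 × 10^13 kg·m²/s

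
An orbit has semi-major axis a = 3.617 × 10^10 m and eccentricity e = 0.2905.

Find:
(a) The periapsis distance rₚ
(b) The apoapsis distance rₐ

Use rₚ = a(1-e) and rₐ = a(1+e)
a = 3.617 × 10^10 m
e = 0.2905:  1 − e = 0.7095,  1 + e = 1.2905
(a) rₚ = a(1 − e) = 3.617 × 10^10 m × 0.7095 = 2.56626 × 10^10 m ≈ 2.566 × 10^10 m
(b) rₐ = a(1 + e) = 3.617 × 10^10 m × 1.2905 = 4.66774 × 10^10 m ≈ 4.668 × 10^10 m

Final answer:
(a) rₚ = 2.566 × 10^10 m
(b) rₐ = 4.668 × 10^10 m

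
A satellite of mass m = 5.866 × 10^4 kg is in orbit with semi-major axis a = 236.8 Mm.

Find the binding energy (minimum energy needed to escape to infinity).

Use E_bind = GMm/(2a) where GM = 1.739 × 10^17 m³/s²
a = 236.8 Mm = 2.368 × 10^8 m
GM = 1.739 × 10^17 m³/s²
m = 5.866 × 10^4 kg
GMm = 1.739 × 10^17 × 58660 = 1.0201 × 10^22 m³·kg/s²
2a = 4.736 × 10^8 m
E_bind = GMm/(2a) = 2.15392 × 10^13 J ≈ 21.54 TJ

Final answer: 21.54 TJ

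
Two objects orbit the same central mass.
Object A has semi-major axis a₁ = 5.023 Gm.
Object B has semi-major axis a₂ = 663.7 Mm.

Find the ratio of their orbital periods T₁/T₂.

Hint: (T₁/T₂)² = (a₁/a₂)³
a₁ = 5.023 Gm = 5.023 × 10^9 m
a₂ = 663.7 Mm = 6.637 × 10^8 m
a₁/a₂ = 7.56818
T₁/T₂ = (a₁/a₂)^(3/2) = (7.56818)^1.5 = 20.8203

Final answer: T₁/T₂ = 20.82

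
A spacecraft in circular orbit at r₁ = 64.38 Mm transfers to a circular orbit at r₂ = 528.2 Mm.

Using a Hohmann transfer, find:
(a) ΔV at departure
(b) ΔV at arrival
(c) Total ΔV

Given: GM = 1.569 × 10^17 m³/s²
r₁ = 64.38 Mm = 6.438 × 10^7 m
r₂ = 528.2 Mm = 5.282 × 10^8 m
GM = 1.569 × 10^17 m³/s²
Transfer ellipse: a_t = (r₁ + r₂)/2 = 2.9629 × 10^8 m
Circular speed at r₁: v₁ = √(GM/r₁) = 49366.9 m/s
Transfer speed at r₁ (periapsis): v₁ₜ = √(GM(2/r₁ − 1/a_t)) = 65913.9 m/s
(a) ΔV₁ = v₁ₜ − v₁ = 16546.9 m/s ≈ 16.55 km/s
Circular speed at r₂: v₂ = √(GM/r₂) = 17235 m/s
Transfer speed at r₂ (apoapsis): v₂ₜ = √(GM(2/r₂ − 1/a_t)) = 8033.95 m/s
(b) ΔV₂ = v₂ − v₂ₜ = 9201.09 m/s ≈ 9.201 km/s
(c) ΔV_total = ΔV₁ + ΔV₂ = 25748 m/s ≈ 25.75 km/s

Final answer:
(a) ΔV₁ = 16.55 km/s
(b) ΔV₂ = 9.201 km/s
(c) ΔV_total = 25.75 km/s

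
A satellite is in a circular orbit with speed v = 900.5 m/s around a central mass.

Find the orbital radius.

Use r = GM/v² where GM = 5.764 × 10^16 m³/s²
v = 900.5 m/s
GM = 5.764 × 10^16 m³/s²
v² = 810900 m²/s²
r = GM/v² = (5.764 × 10^16) / 810900 = 7.10815 × 10^10 m ≈ 71.08 Gm

Final answer: 71.08 Gm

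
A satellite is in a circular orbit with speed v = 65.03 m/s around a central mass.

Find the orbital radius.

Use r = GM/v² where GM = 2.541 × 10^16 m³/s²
v = 65.03 m/s
GM = 2.541 × 10^16 m³/s²
v² = 4228.9 m²/s²
r = GM/v² = (2.541 × 10^16) / 4228.9 = 6.00865 × 10^12 m ≈ 6.009 Tm

Final answer: 6.009 Tm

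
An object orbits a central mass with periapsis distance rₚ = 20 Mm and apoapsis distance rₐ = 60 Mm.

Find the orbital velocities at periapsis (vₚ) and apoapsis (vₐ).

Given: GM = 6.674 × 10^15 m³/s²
rₚ = 20 Mm = 2 × 10^7 m
rₐ = 60 Mm = 6 × 10^7 m
GM = 6.674 × 10^15 m³/s²
a = (rₚ + rₐ)/2 = 4 × 10^7 m
Vis-viva: v² = GM (2/r − 1/a)
vₚ² = 6.674 × 10^15 × (1 × 10^-7 − 2.5 × 10^-8) = 5.0055 × 10^8 m²/s²
vₚ = 22373 m/s ≈ 22.37 km/s
vₐ² = 6.674 × 10^15 × (3.33333 × 10^-8 − 2.5 × 10^-8) = 5.56167 × 10^7 m²/s²
vₐ = 7457.66 m/s ≈ 7.458 km/s

Final answer: vₚ = 22.37 km/s, vₐ = 7.458 km/s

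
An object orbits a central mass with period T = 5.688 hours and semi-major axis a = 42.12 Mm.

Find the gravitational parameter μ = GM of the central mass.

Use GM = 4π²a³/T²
T = 5.688 hours = 20476.8 s
a = 42.12 Mm = 4.212 × 10^7 m
a³ = 7.47249 × 10^22 m³
T² = 4.19299 × 10^8 s²
GM = 4π² × (7.47249 × 10^22) / (4.19299 × 10^8) = 7.03559 × 10^15 m³/s²
GM ≈ 7.036 × 10^15 m³/s²

Final answer: GM = 7.036 × 10^15 m³/s²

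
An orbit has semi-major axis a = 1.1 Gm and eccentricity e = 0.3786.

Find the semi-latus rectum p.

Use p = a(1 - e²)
a = 1.1 Gm = 1.1 × 10^9 m
e = 0.3786,  e² = 0.143338,  1 − e² = 0.856662
p = a(1 − e²) = 1.1 × 10^9 m × 0.856662 = 9.42328 × 10^8 m ≈ 942.3 Mm

Final answer: p = 942.3 Mm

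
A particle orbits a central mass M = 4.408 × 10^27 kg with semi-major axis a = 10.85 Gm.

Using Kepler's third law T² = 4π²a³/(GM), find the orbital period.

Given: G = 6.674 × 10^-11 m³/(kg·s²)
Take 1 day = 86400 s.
M = 4.408 × 10^27 kg
GM = G × M = 6.674 × 10^-11 × 4.408 × 10^27 = 2.9419 × 10^17 m³/s²
a = 10.85 Gm = 1.085 × 10^10 m
a³ = 1.27729 × 10^30 m³
T = 2π √(a³/GM) = 2π √((1.27729 × 10^30) / (2.9419 × 10^17)) = 2π × 2.08368 × 10^6 s
T = 1.30921 × 10^7 s ≈ 151.5 days

Final answer: 151.5 days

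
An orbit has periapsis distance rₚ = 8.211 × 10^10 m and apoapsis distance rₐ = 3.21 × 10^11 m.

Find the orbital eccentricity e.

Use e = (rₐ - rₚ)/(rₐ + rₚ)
rₚ = 8.211 × 10^10 m
rₐ = 3.21 × 10^11 m
rₐ − rₚ = 2.3889 × 10^11 m
rₐ + rₚ = 4.0311 × 10^11 m
e = (rₐ − rₚ)/(rₐ + rₚ) = 0.592617

Final answer: e = 0.5926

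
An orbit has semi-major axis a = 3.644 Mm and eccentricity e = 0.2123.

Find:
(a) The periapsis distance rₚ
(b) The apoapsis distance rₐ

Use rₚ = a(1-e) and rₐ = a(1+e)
a = 3.644 Mm = 3.644 × 10^6 m
e = 0.2123:  1 − e = 0.7877,  1 + e = 1.2123
(a) rₚ = a(1 − e) = 3.644 × 10^6 m × 0.7877 = 2.87038 × 10^6 m ≈ 2.87 Mm
(b) rₐ = a(1 + e) = 3.644 × 10^6 m × 1.2123 = 4.41762 × 10^6 m ≈ 4.418 Mm

Final answer:
(a) rₚ = 2.87 Mm
(b) rₐ = 4.418 Mm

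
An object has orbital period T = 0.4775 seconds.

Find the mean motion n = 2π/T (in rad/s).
T = 0.4775 seconds
n = 2π / 0.4775 s = 13.1585 rad/s ≈ 13.16 rad/s

Final answer: n = 13.16 rad/s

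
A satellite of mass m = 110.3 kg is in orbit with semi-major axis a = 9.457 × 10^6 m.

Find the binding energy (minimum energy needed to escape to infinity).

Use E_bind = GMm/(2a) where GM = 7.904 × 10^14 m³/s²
a = 9.457 × 10^6 m
GM = 7.904 × 10^14 m³/s²
m = 110.3 kg
GMm = 7.904 × 10^14 × 110.3 = 8.71811 × 10^16 m³·kg/s²
2a = 1.8914 × 10^7 m
E_bind = GMm/(2a) = 4.60934 × 10^9 J ≈ 4.609 GJ

Final answer: 4.609 GJ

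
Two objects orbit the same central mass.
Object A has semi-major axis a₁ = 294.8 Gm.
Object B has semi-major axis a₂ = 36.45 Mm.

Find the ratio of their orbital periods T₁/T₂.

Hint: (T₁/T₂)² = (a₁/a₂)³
a₁ = 294.8 Gm = 2.948 × 10^11 m
a₂ = 36.45 Mm = 3.645 × 10^7 m
a₁/a₂ = 8087.79
T₁/T₂ = (a₁/a₂)^(3/2) = (8087.79)^1.5 = 727352

Final answer: T₁/T₂ = 7.274 × 10^5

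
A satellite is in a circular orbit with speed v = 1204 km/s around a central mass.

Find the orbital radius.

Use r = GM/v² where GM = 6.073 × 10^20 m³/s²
v = 1204 km/s = 1.204 × 10^6 m/s
GM = 6.073 × 10^20 m³/s²
v² = 1.44962 × 10^12 m²/s²
r = GM/v² = (6.073 × 10^20) / (1.44962 × 10^12) = 4.18939 × 10^8 m ≈ 418.9 Mm

Final answer: 418.9 Mm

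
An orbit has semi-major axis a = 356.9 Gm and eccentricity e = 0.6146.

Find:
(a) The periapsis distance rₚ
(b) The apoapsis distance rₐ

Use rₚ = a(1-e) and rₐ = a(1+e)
a = 356.9 Gm = 3.569 × 10^11 m
e = 0.6146:  1 − e = 0.3854,  1 + e = 1.6146
(a) rₚ = a(1 − e) = 3.569 × 10^11 m × 0.3854 = 1.37549 × 10^11 m ≈ 137.5 Gm
(b) rₐ = a(1 + e) = 3.569 × 10^11 m × 1.6146 = 5.76251 × 10^11 m ≈ 576.3 Gm

Final answer:
(a) rₚ = 137.5 Gm
(b) rₐ = 576.3 Gm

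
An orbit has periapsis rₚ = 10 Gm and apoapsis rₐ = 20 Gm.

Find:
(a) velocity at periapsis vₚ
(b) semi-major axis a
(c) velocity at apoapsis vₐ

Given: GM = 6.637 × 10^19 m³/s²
rₚ = 10 Gm = 1 × 10^10 m
rₐ = 20 Gm = 2 × 10^10 m
GM = 6.637 × 10^19 m³/s²
a = (rₚ + rₐ)/2 = 1.5 × 10^10 m
e = (rₐ − rₚ)/(rₐ + rₚ) = (1 × 10^10) / (3 × 10^10) = 0.333333
(a) vₚ² = GM (2/rₚ − 1/a) = 6.637 × 10^19 × (2 × 10^-10 − 6.66667 × 10^-11) = 8.84933 × 10^9 m²/s²;  vₚ = 94070.9 m/s ≈ 94.07 km/s
(b) a = 1.5 × 10^10 m ≈ 15 Gm
(c) vₐ² = GM (2/rₐ − 1/a) = 6.637 × 10^19 × (1 × 10^-10 − 6.66667 × 10^-11) = 2.21233 × 10^9 m²/s²;  vₐ = 47035.4 m/s ≈ 47.04 km/s

Final answer:
(a) velocity at periapsis vₚ = 94.07 km/s
(b) semi-major axis a = 15 Gm
(c) velocity at apoapsis vₐ = 47.04 km/s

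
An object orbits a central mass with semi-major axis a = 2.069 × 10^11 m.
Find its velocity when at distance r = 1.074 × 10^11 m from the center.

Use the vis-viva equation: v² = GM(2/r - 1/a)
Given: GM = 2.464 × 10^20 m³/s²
a = 2.069 × 10^11 m
r = 1.074 × 10^11 m
GM = 2.464 × 10^20 m³/s²
2/r − 1/a = 1.8622 × 10^-11 − 4.83325 × 10^-12 = 1.37887 × 10^-11 m⁻¹
v² = GM (2/r − 1/a) = 3.39754 × 10^9 m²/s²
v = 58288.4 m/s ≈ 58.29 km/s

Final answer: 58.29 km/s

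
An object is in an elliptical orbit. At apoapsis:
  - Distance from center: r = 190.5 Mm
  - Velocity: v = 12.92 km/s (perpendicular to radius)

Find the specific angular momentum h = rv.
r = 190.5 Mm = 1.905 × 10^8 m
v = 12.92 km/s = 12920 m/s
h = rv = 1.905 × 10^8 × 12920 = 2.46126 × 10^12 m²/s ≈ 2.461 × 10^12 m²/s

Final answer: h = 2.461 × 10^12 m²/s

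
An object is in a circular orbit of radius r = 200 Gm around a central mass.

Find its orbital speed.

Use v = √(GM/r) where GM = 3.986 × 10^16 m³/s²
r = 200 Gm = 2 × 10^11 m
GM = 3.986 × 10^16 m³/s²
GM/r = (3.986 × 10^16) / (2 × 10^11) = 199300 m²/s²
v = √(GM/r) = 446.43 m/s ≈ 446.4 m/s

Final answer: 446.4 m/s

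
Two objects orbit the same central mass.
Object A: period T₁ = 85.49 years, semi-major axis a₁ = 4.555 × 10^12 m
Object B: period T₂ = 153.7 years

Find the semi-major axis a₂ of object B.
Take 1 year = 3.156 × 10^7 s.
T₁ = 85.49 years = 2.69806 × 10^9 s
T₂ = 153.7 years = 4.85077 × 10^9 s
a₁ = 4.555 × 10^12 m
Kepler's third law: (T₂/T₁)² = (a₂/a₁)³  ⇒  a₂ = a₁ (T₂/T₁)^(2/3)
T₂/T₁ = 1.79787
(T₂/T₁)^(2/3) = 1.47856
a₂ = 4.555 × 10^12 m × 1.47856 = 6.73484 × 10^12 m ≈ 6.735 × 10^12 m

Final answer: a₂ = 6.735 × 10^12 m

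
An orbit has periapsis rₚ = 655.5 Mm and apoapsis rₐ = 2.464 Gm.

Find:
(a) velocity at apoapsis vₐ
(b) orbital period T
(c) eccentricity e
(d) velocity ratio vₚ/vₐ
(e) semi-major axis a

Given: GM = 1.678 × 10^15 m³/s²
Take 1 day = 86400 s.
rₚ = 655.5 Mm = 6.555 × 10^8 m
rₐ = 2.464 Gm = 2.464 × 10^9 m
GM = 1.678 × 10^15 m³/s²
a = (rₚ + rₐ)/2 = 1.55975 × 10^9 m
e = (rₐ − rₚ)/(rₐ + rₚ) = (1.8085 × 10^9) / (3.1195 × 10^9) = 0.57974
(a) vₐ² = GM (2/rₐ − 1/a) = 1.678 × 10^15 × (8.11688 × 10^-10 − 6.41128 × 10^-10) = 286200 m²/s²;  vₐ = 534.976 m/s ≈ 535 m/s
(b) a³ = 3.79459 × 10^27 m³;  T = 2π √(a³/GM) = 2π × 1.50379 × 10^6 s = 9.44858 × 10^6 s ≈ 109.4 days
(c) e = 0.57974 ≈ 0.5797
(d) vₚ/vₐ = rₐ/rₚ (angular momentum) = (2.464 × 10^9) / (6.555 × 10^8) = 3.75896 ≈ 3.759
(e) a = 1.55975 × 10^9 m ≈ 1.56 Gm

Final answer:
(a) velocity at apoapsis vₐ = 535 m/s
(b) orbital period T = 109.4 days
(c) eccentricity e = 0.5797
(d) velocity ratio vₚ/vₐ = 3.759
(e) semi-major axis a = 1.56 Gm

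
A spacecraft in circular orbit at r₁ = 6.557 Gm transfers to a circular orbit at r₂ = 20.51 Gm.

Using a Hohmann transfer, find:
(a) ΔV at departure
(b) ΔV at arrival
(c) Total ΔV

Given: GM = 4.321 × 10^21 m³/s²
r₁ = 6.557 Gm = 6.557 × 10^9 m
r₂ = 20.51 Gm = 2.051 × 10^10 m
GM = 4.321 × 10^21 m³/s²
Transfer ellipse: a_t = (r₁ + r₂)/2 = 1.35335 × 10^10 m
Circular speed at r₁: v₁ = √(GM/r₁) = 811782 m/s
Transfer speed at r₁ (periapsis): v₁ₜ = √(GM(2/r₁ − 1/a_t)) = 999349 m/s
(a) ΔV₁ = v₁ₜ − v₁ = 187567 m/s ≈ 187.6 km/s
Circular speed at r₂: v₂ = √(GM/r₂) = 458996 m/s
Transfer speed at r₂ (apoapsis): v₂ₜ = √(GM(2/r₂ − 1/a_t)) = 319490 m/s
(b) ΔV₂ = v₂ − v₂ₜ = 139507 m/s ≈ 139.5 km/s
(c) ΔV_total = ΔV₁ + ΔV₂ = 327074 m/s ≈ 327.1 km/s

Final answer:
(a) ΔV₁ = 187.6 km/s
(b) ΔV₂ = 139.5 km/s
(c) ΔV_total = 327.1 km/s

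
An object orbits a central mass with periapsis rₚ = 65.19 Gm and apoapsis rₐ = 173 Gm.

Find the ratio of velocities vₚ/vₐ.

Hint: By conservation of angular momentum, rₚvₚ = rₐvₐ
rₚ = 65.19 Gm = 6.519 × 10^10 m
rₐ = 173 Gm = 1.73 × 10^11 m
rₚvₚ = rₐvₐ  ⇒  vₚ/vₐ = rₐ/rₚ
vₚ/vₐ = (1.73 × 10^11) / (6.519 × 10^10) = 2.65378

Final answer: vₚ/vₐ = 2.654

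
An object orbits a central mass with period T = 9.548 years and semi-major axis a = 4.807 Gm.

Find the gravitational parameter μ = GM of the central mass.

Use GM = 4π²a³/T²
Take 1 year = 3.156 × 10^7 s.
T = 9.548 years = 3.01335 × 10^8 s
a = 4.807 Gm = 4.807 × 10^9 m
a³ = 1.11077 × 10^29 m³
T² = 9.08027 × 10^16 s²
GM = 4π² × (1.11077 × 10^29) / (9.08027 × 10^16) = 4.82929 × 10^13 m³/s²
GM ≈ 4.829 × 10^13 m³/s²

Final answer: GM = 4.829 × 10^13 m³/s²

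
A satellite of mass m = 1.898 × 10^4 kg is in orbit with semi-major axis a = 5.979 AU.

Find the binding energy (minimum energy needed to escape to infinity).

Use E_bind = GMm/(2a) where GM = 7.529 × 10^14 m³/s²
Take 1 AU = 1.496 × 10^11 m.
a = 5.979 AU = 8.94458 × 10^11 m
GM = 7.529 × 10^14 m³/s²
m = 1.898 × 10^4 kg
GMm = 7.529 × 10^14 × 18980 = 1.429 × 10^19 m³·kg/s²
2a = 1.78892 × 10^12 m
E_bind = GMm/(2a) = 7.9881 × 10^6 J ≈ 7.988 MJ

Final answer: 7.988 MJ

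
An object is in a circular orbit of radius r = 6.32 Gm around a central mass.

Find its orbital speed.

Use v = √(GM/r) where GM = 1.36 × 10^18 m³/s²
r = 6.32 Gm = 6.32 × 10^9 m
GM = 1.36 × 10^18 m³/s²
GM/r = (1.36 × 10^18) / (6.32 × 10^9) = 2.1519 × 10^8 m²/s²
v = √(GM/r) = 14669.4 m/s ≈ 14.67 km/s

Final answer: 14.67 km/s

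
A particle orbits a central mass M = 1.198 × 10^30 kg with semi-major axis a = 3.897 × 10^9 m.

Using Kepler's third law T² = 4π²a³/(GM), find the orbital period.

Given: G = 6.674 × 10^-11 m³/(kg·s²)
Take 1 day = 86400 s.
M = 1.198 × 10^30 kg
GM = G × M = 6.674 × 10^-11 × 1.198 × 10^30 = 7.99545 × 10^19 m³/s²
a = 3.897 × 10^9 m
a³ = 5.91822 × 10^28 m³
T = 2π √(a³/GM) = 2π √((5.91822 × 10^28) / (7.99545 × 10^19)) = 2π × 27206.6 s
T = 170944 s ≈ 1.979 days

Final answer: 1.979 days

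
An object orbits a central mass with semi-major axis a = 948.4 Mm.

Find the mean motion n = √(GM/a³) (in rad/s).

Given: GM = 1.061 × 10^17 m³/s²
a = 948.4 Mm = 9.484 × 10^8 m
GM = 1.061 × 10^17 m³/s²
a³ = 8.5305 × 10^26 m³
GM/a³ = (1.061 × 10^17) / (8.5305 × 10^26) = 1.24377 × 10^-10 s⁻²
n = √(GM/a³) = 1.11525 × 10^-5 rad/s ≈ 1.115 × 10^-5 rad/s

Final answer: n = 1.115 × 10^-5 rad/s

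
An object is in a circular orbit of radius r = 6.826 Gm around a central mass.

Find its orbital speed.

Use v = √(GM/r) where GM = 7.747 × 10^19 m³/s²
r = 6.826 Gm = 6.826 × 10^9 m
GM = 7.747 × 10^19 m³/s²
GM/r = (7.747 × 10^19) / (6.826 × 10^9) = 1.13493 × 10^10 m²/s²
v = √(GM/r) = 106533 m/s ≈ 106.5 km/s

Final answer: 106.5 km/s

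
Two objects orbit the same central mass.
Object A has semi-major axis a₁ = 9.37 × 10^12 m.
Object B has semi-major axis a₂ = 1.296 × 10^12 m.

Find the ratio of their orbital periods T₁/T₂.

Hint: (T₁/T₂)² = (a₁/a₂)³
a₁ = 9.37 × 10^12 m
a₂ = 1.296 × 10^12 m
a₁/a₂ = 7.22994
T₁/T₂ = (a₁/a₂)^(3/2) = (7.22994)^1.5 = 19.4403

Final answer: T₁/T₂ = 19.44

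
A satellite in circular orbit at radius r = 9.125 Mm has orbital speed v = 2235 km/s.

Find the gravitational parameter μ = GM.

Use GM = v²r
r = 9.125 Mm = 9.125 × 10^6 m
v = 2235 km/s = 2.235 × 10^6 m/s
v² = 4.99522 × 10^12 m²/s²
GM = v²r = 4.99522 × 10^12 × 9.125 × 10^6 = 4.55814 × 10^19 m³/s²
GM ≈ 4.558 × 10^19 m³/s²

Final answer: GM = 4.558 × 10^19 m³/s²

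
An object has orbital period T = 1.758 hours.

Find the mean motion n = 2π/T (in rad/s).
T = 1.758 hours = 6328.8 s
n = 2π / 6328.8 s = 0.000992793 rad/s ≈ 0.0009928 rad/s

Final answer: n = 0.0009928 rad/s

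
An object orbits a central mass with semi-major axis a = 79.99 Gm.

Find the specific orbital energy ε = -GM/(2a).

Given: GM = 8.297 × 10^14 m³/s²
a = 79.99 Gm = 7.999 × 10^10 m
GM = 8.297 × 10^14 m³/s²
2a = 1.5998 × 10^11 m
ε = −GM/(2a) = -5186.27 J/kg ≈ -5.186 kJ/kg

Final answer: -5.186 kJ/kg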